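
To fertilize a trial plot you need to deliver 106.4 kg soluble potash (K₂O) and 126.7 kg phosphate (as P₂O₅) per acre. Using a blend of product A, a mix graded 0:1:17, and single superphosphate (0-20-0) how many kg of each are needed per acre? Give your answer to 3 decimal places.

Per-acre balance (a = product A, b = single superphosphate):
K₂O: 0.17·a + 0·b = 106.4
P₂O₅: 0.01·a + 0.2·b = 126.7
Eliminate a: (row1) − 0.17/0.01·(row2) → -3.4·b = -2047.5, so b = 602.2059.
Back-substitute: a = (106.4 − 0·602.2059) / 0.17 = 625.8824.

625.882 kg product A, 602.206 kg single superphosphate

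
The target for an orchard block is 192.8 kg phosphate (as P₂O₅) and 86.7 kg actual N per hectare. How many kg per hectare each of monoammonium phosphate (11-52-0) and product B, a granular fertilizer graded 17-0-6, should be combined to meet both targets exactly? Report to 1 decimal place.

370.8 kg monoammonium phosphate, 270.1 kg product B

Per-hectare balance (a = monoammonium phosphate, b = product B):
P₂O₅: 0.52·a + 0·b = 192.8
N: 0.11·a + 0.17·b = 86.7
From row1: a = (192.8 − 0·b) / 0.52.
Into row2: 0.11·(192.8 − 0·b)/0.52 + 0.17·b = 86.7 → b = 270.09, a = 370.769.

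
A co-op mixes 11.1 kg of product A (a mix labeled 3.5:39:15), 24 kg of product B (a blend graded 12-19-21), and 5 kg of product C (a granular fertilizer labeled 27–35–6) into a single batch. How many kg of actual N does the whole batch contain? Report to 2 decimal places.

N mass = 3.5%×11.1 + 12%×24 + 27%×5 = 4.6185 kg.

4.62 kg N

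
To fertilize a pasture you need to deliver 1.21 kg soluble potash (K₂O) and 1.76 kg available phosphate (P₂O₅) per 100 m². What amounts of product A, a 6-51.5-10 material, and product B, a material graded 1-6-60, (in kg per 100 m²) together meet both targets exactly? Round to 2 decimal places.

3.25 kg product A, 1.48 kg product B

Per-100 m² balance (a = product A, b = product B):
K₂O: 0.1·a + 0.6·b = 1.21
P₂O₅: 0.515·a + 0.06·b = 1.76
Eliminate b: (row1) − 0.6/0.06·(row2) → -5.05·a = -16.39, so a = 3.24554.
Then b = (1.76 − 0.515·3.24554) / 0.06 = 1.47574.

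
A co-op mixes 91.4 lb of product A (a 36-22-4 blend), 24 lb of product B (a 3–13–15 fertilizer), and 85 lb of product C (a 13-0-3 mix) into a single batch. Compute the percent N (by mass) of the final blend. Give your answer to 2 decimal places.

Total mass = 91.4 + 24 + 85 = 200.4 lb.
N mass = 36%×91.4 + 3%×24 + 13%×85 = 44.674 lb.
% N = 44.674 / 200.4 = 22.2924%.

22.29% N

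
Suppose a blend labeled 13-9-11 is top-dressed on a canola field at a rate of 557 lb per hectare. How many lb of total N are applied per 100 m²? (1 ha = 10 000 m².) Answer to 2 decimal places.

0.72 lb N per hundred sq m

nitrogen per hectare = 557 × 13% = 72.41 lb.
Convert to per 100 m²: 72.41 × 0.01 = 0.7241 lb.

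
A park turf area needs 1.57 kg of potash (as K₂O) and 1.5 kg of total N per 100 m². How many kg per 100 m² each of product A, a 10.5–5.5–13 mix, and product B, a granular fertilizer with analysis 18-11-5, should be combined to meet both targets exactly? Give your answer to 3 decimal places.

Per-100 m² balance (a = product A, b = product B):
K₂O: 0.13·a + 0.05·b = 1.57
N: 0.105·a + 0.18·b = 1.5
Solving simultaneously: a = 11.43802, b = 1.66116.

11.438 kg product A, 1.661 kg product B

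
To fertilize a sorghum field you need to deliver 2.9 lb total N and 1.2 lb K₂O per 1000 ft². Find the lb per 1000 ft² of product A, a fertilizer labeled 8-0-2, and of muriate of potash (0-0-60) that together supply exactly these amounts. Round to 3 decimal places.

36.250 lb product A, 0.792 lb muriate of potash

Per-1000 ft² balance (a = product A, b = muriate of potash):
N: 0.08·a + 0·b = 2.9
K₂O: 0.02·a + 0.6·b = 1.2
Eliminate b: (row1) − 0/0.6·(row2) → 0.08·a = 2.9, so a = 36.25.
Then b = (1.2 − 0.02·36.25) / 0.6 = 0.791667.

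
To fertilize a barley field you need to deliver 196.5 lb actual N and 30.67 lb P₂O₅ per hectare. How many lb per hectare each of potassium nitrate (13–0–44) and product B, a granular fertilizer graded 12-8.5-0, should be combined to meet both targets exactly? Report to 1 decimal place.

1178.5 lb potassium nitrate, 360.8 lb product B

Let a = lb of potassium nitrate, b = lb of product B (per hectare).
N: 0.13·a + 0.12·b = 196.5
P₂O₅: 0·a + 0.085·b = 30.67
Solving simultaneously: a = 1178.47, b = 360.824.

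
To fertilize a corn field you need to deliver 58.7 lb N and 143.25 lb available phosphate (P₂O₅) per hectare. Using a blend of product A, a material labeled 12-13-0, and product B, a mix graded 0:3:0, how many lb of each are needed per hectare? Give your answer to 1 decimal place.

Let a = lb of product A, b = lb of product B (per hectare).
N: 0.12·a + 0·b = 58.7
P₂O₅: 0.13·a + 0.03·b = 143.25
Eliminate b: (row1) − 0/0.03·(row2) → 0.12·a = 58.7, so a = 489.167.
Then b = (143.25 − 0.13·489.167) / 0.03 = 2655.28.

489.2 lb product A, 2655.3 lb product B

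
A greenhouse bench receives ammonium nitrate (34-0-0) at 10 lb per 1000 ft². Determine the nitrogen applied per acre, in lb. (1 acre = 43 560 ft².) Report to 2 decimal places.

148.10 lb N per acre

nitrogen per 1000 ft² = 10 × 34% = 3.4 lb.
Convert to per acre: 3.4 × 43.56 = 148.104 lb.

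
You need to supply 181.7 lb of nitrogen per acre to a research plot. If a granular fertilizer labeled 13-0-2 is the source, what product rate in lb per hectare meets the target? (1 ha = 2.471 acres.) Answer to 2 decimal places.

Product per acre = 181.7 / 13% = 1397.69 lb.
Convert to per hectare: 1397.69 × 2.471 = 3453.698 lb.

3453.70 lb of product per hectare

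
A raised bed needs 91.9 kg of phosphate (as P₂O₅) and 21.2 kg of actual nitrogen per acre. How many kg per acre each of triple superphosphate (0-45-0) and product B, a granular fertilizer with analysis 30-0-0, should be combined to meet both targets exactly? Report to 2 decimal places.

204.22 kg triple superphosphate, 70.67 kg product B

With a, b = kg per acre of triple superphosphate and product B:
P₂O₅: 0.45·a + 0·b = 91.9
N: 0·a + 0.3·b = 21.2
Solving simultaneously: a = 204.222, b = 70.6667.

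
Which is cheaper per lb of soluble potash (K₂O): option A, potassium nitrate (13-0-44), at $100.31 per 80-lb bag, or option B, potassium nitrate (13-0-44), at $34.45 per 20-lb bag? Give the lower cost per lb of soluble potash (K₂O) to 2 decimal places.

$2.85 per lb K₂O (option A)

option A: K₂O per bag = 80 × 44% = 35.2 lb; cost = 100.31 / 35.2 = $2.8497/lb K₂O.
option B: K₂O per bag = 20 × 44% = 8.8 lb; cost = 34.45 / 8.8 = $3.9148/lb K₂O.
option A is cheaper.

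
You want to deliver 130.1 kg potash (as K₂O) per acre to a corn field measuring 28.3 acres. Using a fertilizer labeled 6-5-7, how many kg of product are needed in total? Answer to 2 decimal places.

Product per acre = 130.1 / 7% = 1858.57 kg.
Total product = 1858.57 × 28.3 = 52597.571 kg.

52597.57 kg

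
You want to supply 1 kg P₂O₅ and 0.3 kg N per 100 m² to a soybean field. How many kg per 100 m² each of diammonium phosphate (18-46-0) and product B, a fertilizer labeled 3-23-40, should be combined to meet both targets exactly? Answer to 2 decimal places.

1.41 kg diammonium phosphate, 1.52 kg product B

With a, b = kg per 100 m² of diammonium phosphate and product B:
P₂O₅: 0.46·a + 0.23·b = 1
N: 0.18·a + 0.03·b = 0.3
From row1: a = (1 − 0.23·b) / 0.46.
Into row2: 0.18·(1 − 0.23·b)/0.46 + 0.03·b = 0.3 → b = 1.52174, a = 1.41304.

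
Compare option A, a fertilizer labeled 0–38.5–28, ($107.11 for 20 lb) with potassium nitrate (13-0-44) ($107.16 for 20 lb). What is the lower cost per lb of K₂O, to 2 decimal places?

$12.18 per lb K₂O (potassium nitrate)

option A: K₂O per bag = 20 × 28% = 5.6 lb; cost = 107.11 / 5.6 = $19.1268/lb K₂O.
potassium nitrate: K₂O per bag = 20 × 44% = 8.8 lb; cost = 107.16 / 8.8 = $12.1773/lb K₂O.
potassium nitrate is cheaper.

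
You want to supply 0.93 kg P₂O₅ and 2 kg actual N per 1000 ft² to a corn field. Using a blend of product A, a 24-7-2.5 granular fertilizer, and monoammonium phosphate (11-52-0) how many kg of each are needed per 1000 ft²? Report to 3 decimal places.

Let a = kg of product A, b = kg of monoammonium phosphate (per 1000 ft²).
P₂O₅: 0.07·a + 0.52·b = 0.93
N: 0.24·a + 0.11·b = 2
Eliminate b: (row1) − 0.52/0.11·(row2) → -1.06455·a = -8.52455, so a = 8.00769.
Then b = (2 − 0.24·8.00769) / 0.11 = 0.710504.

8.008 kg product A, 0.711 kg monoammonium phosphate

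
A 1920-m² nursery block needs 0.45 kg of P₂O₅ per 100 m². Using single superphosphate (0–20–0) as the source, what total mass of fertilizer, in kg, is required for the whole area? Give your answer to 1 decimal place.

Product per 100 m² = 0.45 / 20% = 2.25 kg.
Total product = 2.25 × 1920 / 100 = 43.2 kg.

43.2 kg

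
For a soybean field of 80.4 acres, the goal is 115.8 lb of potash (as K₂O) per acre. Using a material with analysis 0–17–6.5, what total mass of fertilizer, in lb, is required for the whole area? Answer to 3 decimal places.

143235.692 lb

Product per acre = 115.8 / 6.5% = 1781.54 lb.
Total product = 1781.54 × 80.4 = 143235.6923 lb.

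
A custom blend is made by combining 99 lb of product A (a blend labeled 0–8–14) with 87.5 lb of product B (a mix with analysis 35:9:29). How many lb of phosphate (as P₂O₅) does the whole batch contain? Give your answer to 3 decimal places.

15.795 lb P₂O₅

P₂O₅ mass = 8%×99 + 9%×87.5 = 15.795 lb.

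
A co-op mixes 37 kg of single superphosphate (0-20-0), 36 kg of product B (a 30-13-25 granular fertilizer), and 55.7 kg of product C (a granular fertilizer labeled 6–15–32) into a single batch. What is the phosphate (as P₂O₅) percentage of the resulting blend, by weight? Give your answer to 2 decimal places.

15.88% P₂O₅

Total mass = 37 + 36 + 55.7 = 128.7 kg.
P₂O₅ mass = 20%×37 + 13%×36 + 15%×55.7 = 20.435 kg.
% P₂O₅ = 20.435 / 128.7 = 15.878%.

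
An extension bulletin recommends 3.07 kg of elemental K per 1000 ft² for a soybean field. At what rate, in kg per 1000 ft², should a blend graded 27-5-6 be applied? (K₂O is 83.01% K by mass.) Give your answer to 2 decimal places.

As K₂O: 3.07 / 0.8301 = 3.69835 kg per 1000 ft².
Product per 1000 ft² = 3.69835 / 6% = 61.6392 kg.

61.64 kg of product per thousand sq ft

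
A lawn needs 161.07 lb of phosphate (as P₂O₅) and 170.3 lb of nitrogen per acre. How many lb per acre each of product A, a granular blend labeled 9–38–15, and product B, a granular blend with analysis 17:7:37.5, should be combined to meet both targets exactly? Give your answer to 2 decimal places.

265.20 lb product A, 861.37 lb product B

Let a = lb of product A, b = lb of product B (per acre).
P₂O₅: 0.38·a + 0.07·b = 161.07
N: 0.09·a + 0.17·b = 170.3
From row1: a = (161.07 − 0.07·b) / 0.38.
Into row2: 0.09·(161.07 − 0.07·b)/0.38 + 0.17·b = 170.3 → b = 861.367, a = 265.196.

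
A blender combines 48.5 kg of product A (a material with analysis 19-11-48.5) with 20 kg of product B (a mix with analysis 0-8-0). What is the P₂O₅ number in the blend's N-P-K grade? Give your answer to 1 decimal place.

Total mass = 48.5 + 20 = 68.5 kg.
P₂O₅ mass = 11%×48.5 + 8%×20 = 6.935 kg.
% P₂O₅ = 6.935 / 68.5 = 10.1241%.

10.1% P₂O₅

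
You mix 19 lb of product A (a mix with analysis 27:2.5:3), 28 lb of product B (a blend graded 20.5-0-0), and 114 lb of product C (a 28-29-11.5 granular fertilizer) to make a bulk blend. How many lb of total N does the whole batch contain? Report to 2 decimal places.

42.79 lb N

N mass = 27%×19 + 20.5%×28 + 28%×114 = 42.79 lb.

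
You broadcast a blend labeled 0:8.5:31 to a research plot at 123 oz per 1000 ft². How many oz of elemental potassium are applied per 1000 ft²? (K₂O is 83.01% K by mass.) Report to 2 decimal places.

31.65 oz K per thousand sq ft

K₂O per 1000 ft² = 123 × 31% = 38.13 oz.
Elemental K = 38.13 × 0.8301 = 31.6517 oz per 1000 ft².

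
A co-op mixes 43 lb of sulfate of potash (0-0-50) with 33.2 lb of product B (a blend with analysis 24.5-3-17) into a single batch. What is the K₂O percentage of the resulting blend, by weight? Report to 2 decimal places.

35.62% K₂O

Total mass = 43 + 33.2 = 76.2 lb.
K₂O mass = 50%×43 + 17%×33.2 = 27.144 lb.
% K₂O = 27.144 / 76.2 = 35.622%.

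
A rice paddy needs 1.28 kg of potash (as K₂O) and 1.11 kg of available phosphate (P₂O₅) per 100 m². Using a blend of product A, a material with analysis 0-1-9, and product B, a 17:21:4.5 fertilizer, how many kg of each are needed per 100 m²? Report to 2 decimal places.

11.86 kg product A, 4.72 kg product B

Let a = kg of product A, b = kg of product B (per 100 m²).
K₂O: 0.09·a + 0.045·b = 1.28
P₂O₅: 0.01·a + 0.21·b = 1.11
From row1: a = (1.28 − 0.045·b) / 0.09.
Into row2: 0.01·(1.28 − 0.045·b)/0.09 + 0.21·b = 1.11 → b = 4.72087, a = 11.8618.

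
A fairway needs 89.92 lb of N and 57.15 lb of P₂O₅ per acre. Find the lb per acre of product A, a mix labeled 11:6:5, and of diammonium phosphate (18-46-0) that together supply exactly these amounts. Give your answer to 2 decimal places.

Per-acre balance (a = product A, b = diammonium phosphate):
N: 0.11·a + 0.18·b = 89.92
P₂O₅: 0.06·a + 0.46·b = 57.15
From row1: a = (89.92 − 0.18·b) / 0.11.
Into row2: 0.06·(89.92 − 0.18·b)/0.11 + 0.46·b = 57.15 → b = 22.3945, a = 780.809.

780.81 lb product A, 22.39 lb diammonium phosphate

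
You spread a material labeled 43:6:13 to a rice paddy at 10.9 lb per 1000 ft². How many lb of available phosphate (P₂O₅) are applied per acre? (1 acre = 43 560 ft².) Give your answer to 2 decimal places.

P₂O₅ per 1000 ft² = 10.9 × 6% = 0.654 lb.
Convert to per acre: 0.654 × 43.56 = 28.4882 lb.

28.49 lb P₂O₅ per acre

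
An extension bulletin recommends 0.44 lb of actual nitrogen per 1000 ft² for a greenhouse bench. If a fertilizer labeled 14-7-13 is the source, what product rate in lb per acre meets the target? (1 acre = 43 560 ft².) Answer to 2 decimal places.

Product per 1000 ft² = 0.44 / 14% = 3.14286 lb.
Convert to per acre: 3.14286 × 43.56 = 136.903 lb.

136.90 lb of product per acre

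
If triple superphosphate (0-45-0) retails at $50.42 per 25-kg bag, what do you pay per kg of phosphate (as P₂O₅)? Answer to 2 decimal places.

P₂O₅ in bag = 25 × 45% = 11.25 kg.
Cost per kg P₂O₅ = $50.42 / 11.25 = $4.4818.

$4.48 per kg P₂O₅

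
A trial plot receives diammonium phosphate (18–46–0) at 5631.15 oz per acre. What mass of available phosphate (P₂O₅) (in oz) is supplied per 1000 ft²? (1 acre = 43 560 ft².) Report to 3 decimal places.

P₂O₅ per acre = 5631.15 × 46% = 2590.33 oz.
Convert to per 1000 ft²: 2590.33 × 0.0229568 = 59.4658 oz.

59.466 oz P₂O₅ per thousand sq ft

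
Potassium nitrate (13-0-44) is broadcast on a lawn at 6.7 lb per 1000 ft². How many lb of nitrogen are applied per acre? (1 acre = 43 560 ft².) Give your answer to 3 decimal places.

37.941 lb N per acre

nitrogen per 1000 ft² = 6.7 × 13% = 0.871 lb.
Convert to per acre: 0.871 × 43.56 = 37.9408 lb.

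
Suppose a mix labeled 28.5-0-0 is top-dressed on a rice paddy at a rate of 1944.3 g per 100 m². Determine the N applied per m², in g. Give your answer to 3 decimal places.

5.541 g N per sq m

nitrogen per 100 m² = 1944.3 × 28.5% = 554.125 g.
Convert to per m²: 554.125 × 0.01 = 5.54125 g.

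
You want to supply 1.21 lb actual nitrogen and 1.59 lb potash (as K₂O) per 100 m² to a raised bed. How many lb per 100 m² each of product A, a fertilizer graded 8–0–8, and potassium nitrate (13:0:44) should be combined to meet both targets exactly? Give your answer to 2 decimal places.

With a, b = lb per 100 m² of product A and potassium nitrate:
N: 0.08·a + 0.13·b = 1.21
K₂O: 0.08·a + 0.44·b = 1.59
Solving simultaneously: a = 13.1331, b = 1.22581.

13.13 lb product A, 1.23 lb potassium nitrate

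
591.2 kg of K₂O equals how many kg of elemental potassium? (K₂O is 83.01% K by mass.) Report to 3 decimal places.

K = 591.2 × 0.8301 = 490.7551 kg.

490.755 kg K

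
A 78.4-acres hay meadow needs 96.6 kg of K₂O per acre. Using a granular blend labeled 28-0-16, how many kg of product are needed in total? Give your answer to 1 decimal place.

47334.0 kg

Product per acre = 96.6 / 16% = 603.75 kg.
Total product = 603.75 × 78.4 = 47334 kg.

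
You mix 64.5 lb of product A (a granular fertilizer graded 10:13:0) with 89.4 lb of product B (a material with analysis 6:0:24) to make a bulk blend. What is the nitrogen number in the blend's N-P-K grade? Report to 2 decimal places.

Total mass = 64.5 + 89.4 = 153.9 lb.
N mass = 10%×64.5 + 6%×89.4 = 11.814 lb.
% N = 11.814 / 153.9 = 7.67641%.

7.68% N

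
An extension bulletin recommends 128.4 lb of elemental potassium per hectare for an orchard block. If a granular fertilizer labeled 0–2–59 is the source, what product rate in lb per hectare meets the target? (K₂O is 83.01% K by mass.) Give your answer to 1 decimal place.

As K₂O: 128.4 / 0.8301 = 154.68 lb per hectare.
Product per hectare = 154.68 / 59% = 262.17 lb.

262.2 lb of product per hectare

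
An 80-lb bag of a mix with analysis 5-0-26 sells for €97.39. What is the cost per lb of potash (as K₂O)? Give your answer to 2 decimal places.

€4.68 per lb K₂O

K₂O in bag = 80 × 26% = 20.8 lb.
Cost per lb K₂O = €97.39 / 20.8 = €4.6822.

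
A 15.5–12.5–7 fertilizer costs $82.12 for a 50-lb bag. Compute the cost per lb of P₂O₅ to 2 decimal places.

P₂O₅ in bag = 50 × 12.5% = 6.25 lb.
Cost per lb P₂O₅ = $82.12 / 6.25 = $13.1392.

$13.14 per lb P₂O₅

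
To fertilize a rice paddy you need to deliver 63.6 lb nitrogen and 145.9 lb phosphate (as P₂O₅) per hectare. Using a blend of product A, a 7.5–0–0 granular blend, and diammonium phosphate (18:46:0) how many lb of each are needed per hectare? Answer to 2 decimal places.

With a, b = lb per hectare of product A and diammonium phosphate:
N: 0.075·a + 0.18·b = 63.6
P₂O₅: 0·a + 0.46·b = 145.9
Solving simultaneously: a = 86.7826, b = 317.174.

86.78 lb product A, 317.17 lb diammonium phosphate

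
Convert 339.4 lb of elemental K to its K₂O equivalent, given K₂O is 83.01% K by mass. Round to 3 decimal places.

K₂O = 339.4 / 0.8301 = 408.8664 lb.

408.866 lb K₂O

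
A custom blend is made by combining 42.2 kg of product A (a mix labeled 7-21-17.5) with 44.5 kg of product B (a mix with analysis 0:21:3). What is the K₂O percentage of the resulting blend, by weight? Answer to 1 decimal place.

10.1% K₂O

Total mass = 42.2 + 44.5 = 86.7 kg.
K₂O mass = 17.5%×42.2 + 3%×44.5 = 8.72 kg.
% K₂O = 8.72 / 86.7 = 10.0577%.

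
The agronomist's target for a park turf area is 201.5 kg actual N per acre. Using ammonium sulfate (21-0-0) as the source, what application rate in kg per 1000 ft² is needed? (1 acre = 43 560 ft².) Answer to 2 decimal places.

22.03 kg of product per thousand sq ft

Product per acre = 201.5 / 21% = 959.524 kg.
Convert to per 1000 ft²: 959.524 × 0.0229568 = 22.0276 kg.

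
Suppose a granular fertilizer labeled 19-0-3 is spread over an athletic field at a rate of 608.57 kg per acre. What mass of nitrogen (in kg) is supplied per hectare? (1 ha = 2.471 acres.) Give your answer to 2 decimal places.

285.72 kg N per hectare

nitrogen per acre = 608.57 × 19% = 115.628 kg.
Convert to per hectare: 115.628 × 2.471 = 285.718 kg.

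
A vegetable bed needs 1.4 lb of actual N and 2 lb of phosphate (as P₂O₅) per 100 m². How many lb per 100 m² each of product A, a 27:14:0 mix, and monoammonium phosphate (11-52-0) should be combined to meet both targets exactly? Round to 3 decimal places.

Per-100 m² balance (a = product A, b = monoammonium phosphate):
N: 0.27·a + 0.11·b = 1.4
P₂O₅: 0.14·a + 0.52·b = 2
Eliminate a: (row1) − 0.27/0.14·(row2) → -0.892857·b = -2.45714, so b = 2.752.
Back-substitute: a = (1.4 − 0.11·2.752) / 0.27 = 4.064.

4.064 lb product A, 2.752 lb monoammonium phosphate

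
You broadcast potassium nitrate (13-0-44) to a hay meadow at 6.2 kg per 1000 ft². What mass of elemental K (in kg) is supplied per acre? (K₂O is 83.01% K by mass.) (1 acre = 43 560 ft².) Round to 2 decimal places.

K₂O per 1000 ft² = 6.2 × 44% = 2.728 kg.
Elemental K = 2.728 × 0.8301 = 2.26451 kg per 1000 ft².
Convert to per acre: 2.26451 × 43.56 = 98.6422 kg.

98.64 kg K per acre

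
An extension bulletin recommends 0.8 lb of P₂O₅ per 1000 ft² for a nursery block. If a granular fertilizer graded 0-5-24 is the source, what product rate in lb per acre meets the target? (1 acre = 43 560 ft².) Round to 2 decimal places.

696.96 lb of product per acre

Product per 1000 ft² = 0.8 / 5% = 16 lb.
Convert to per acre: 16 × 43.56 = 696.96 lb.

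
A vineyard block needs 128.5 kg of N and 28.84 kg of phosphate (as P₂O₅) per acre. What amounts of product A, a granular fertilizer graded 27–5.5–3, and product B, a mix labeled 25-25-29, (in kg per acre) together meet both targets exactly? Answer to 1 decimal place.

With a, b = kg per acre of product A and product B:
N: 0.27·a + 0.25·b = 128.5
P₂O₅: 0.055·a + 0.25·b = 28.84
Eliminate b: (row1) − 0.25/0.25·(row2) → 0.215·a = 99.66, so a = 463.535.
Then b = (28.84 − 0.055·463.535) / 0.25 = 13.3823.

463.5 kg product A, 13.4 kg product B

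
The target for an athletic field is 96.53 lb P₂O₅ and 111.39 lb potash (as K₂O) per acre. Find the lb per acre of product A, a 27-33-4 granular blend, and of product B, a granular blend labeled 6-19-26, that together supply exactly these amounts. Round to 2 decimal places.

50.30 lb product A, 420.68 lb product B

With a, b = lb per acre of product A and product B:
P₂O₅: 0.33·a + 0.19·b = 96.53
K₂O: 0.04·a + 0.26·b = 111.39
Eliminate a: (row1) − 0.33/0.04·(row2) → -1.955·b = -822.438, so b = 420.684.
Back-substitute: a = (96.53 − 0.19·420.684) / 0.33 = 50.3031.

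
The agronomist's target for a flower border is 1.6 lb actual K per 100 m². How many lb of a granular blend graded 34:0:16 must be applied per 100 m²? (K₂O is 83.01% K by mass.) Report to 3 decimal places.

12.047 lb of product per hundred sq m

As K₂O: 1.6 / 0.8301 = 1.92748 lb per 100 m².
Product per 100 m² = 1.92748 / 16% = 12.0467 lb.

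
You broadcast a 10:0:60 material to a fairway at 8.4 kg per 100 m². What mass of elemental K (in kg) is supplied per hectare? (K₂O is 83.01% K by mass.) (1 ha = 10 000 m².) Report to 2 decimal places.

418.37 kg K per hectare

K₂O per 100 m² = 8.4 × 60% = 5.04 kg.
Elemental K = 5.04 × 0.8301 = 4.1837 kg per 100 m².
Convert to per hectare: 4.1837 × 100 = 418.3704 kg.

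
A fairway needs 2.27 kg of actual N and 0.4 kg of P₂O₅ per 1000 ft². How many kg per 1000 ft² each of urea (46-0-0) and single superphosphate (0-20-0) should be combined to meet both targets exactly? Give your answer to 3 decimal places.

Per-1000 ft² balance (a = urea, b = single superphosphate):
N: 0.46·a + 0·b = 2.27
P₂O₅: 0·a + 0.2·b = 0.4
Solving simultaneously: a = 4.93478, b = 2.

4.935 kg urea, 2.000 kg single superphosphate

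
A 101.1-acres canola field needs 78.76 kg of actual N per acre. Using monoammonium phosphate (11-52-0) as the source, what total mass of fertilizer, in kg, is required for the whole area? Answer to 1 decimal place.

Product per acre = 78.76 / 11% = 716 kg.
Total product = 716 × 101.1 = 72387.6 kg.

72387.6 kg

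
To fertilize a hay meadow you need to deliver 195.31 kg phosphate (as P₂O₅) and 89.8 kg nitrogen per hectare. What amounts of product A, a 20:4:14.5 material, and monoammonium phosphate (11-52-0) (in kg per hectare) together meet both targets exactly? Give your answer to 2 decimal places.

Per-hectare balance (a = product A, b = monoammonium phosphate):
P₂O₅: 0.04·a + 0.52·b = 195.31
N: 0.2·a + 0.11·b = 89.8
Eliminate b: (row1) − 0.52/0.11·(row2) → -0.905455·a = -229.199, so a = 253.132.
Then b = (89.8 − 0.2·253.132) / 0.11 = 356.124.

253.13 kg product A, 356.12 kg monoammonium phosphate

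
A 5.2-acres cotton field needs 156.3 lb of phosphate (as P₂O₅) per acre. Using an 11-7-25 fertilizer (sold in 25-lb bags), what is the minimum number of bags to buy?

Product per acre = 156.3 / 7% = 2232.86 lb.
Total product = 2232.86 × 5.2 = 11610.9 lb.
Bags = ⌈11610.9 / 25⌉ = 465.

465 bags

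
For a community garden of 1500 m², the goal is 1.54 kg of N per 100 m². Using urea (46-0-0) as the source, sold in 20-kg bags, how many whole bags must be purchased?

3 bags

Product per 100 m² = 1.54 / 46% = 3.34783 kg.
Total product = 3.34783 × 1500 / 100 = 50.2174 kg.
Bags = ⌈50.2174 / 20⌉ = 3.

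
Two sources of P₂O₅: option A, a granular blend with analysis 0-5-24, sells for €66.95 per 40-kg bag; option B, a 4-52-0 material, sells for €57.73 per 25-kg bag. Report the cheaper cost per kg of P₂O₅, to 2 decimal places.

€4.44 per kg P₂O₅ (option B)

option A: P₂O₅ per bag = 40 × 5% = 2 kg; cost = 66.95 / 2 = €33.4750/kg P₂O₅.
option B: P₂O₅ per bag = 25 × 52% = 13 kg; cost = 57.73 / 13 = €4.4408/kg P₂O₅.
option B is cheaper.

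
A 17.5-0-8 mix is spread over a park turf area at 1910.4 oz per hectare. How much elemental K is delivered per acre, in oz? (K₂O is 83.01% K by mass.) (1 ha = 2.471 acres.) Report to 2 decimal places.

51.34 oz K per acre

K₂O per hectare = 1910.4 × 8% = 152.832 oz.
Elemental K = 152.832 × 0.8301 = 126.866 oz per hectare.
Convert to per acre: 126.866 × 0.404694 = 51.3419 oz.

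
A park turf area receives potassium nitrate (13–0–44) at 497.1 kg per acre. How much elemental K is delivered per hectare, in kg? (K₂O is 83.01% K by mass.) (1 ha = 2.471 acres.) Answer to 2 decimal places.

K₂O per acre = 497.1 × 44% = 218.724 kg.
Elemental K = 218.724 × 0.8301 = 181.563 kg per acre.
Convert to per hectare: 181.563 × 2.471 = 448.642 kg.

448.64 kg K per hectare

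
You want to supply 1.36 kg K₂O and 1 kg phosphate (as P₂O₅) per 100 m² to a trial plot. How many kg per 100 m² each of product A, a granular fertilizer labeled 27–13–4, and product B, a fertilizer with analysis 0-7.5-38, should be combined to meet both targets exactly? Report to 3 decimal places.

5.991 kg product A, 2.948 kg product B

Let a = kg of product A, b = kg of product B (per 100 m²).
K₂O: 0.04·a + 0.38·b = 1.36
P₂O₅: 0.13·a + 0.075·b = 1
Eliminate b: (row1) − 0.38/0.075·(row2) → -0.618667·a = -3.70667, so a = 5.99138.
Then b = (1 − 0.13·5.99138) / 0.075 = 2.94828.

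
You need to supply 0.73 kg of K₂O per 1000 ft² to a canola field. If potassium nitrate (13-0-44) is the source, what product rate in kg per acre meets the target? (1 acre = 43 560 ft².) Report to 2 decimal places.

Product per 1000 ft² = 0.73 / 44% = 1.65909 kg.
Convert to per acre: 1.65909 × 43.56 = 72.27 kg.

72.27 kg of product per acre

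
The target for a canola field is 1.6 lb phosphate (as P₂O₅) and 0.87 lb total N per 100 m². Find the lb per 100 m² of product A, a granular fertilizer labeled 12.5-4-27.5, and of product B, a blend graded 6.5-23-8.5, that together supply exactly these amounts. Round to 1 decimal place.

With a, b = lb per 100 m² of product A and product B:
P₂O₅: 0.04·a + 0.23·b = 1.6
N: 0.125·a + 0.065·b = 0.87
Eliminate a: (row1) − 0.04/0.125·(row2) → 0.2092·b = 1.3216, so b = 6.3174.
Back-substitute: a = (1.6 − 0.23·6.3174) / 0.04 = 3.67495.

3.7 lb product A, 6.3 lb product B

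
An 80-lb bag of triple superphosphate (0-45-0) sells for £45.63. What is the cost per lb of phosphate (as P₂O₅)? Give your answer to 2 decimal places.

£1.27 per lb P₂O₅

P₂O₅ in bag = 80 × 45% = 36 lb.
Cost per lb P₂O₅ = £45.63 / 36 = £1.2675.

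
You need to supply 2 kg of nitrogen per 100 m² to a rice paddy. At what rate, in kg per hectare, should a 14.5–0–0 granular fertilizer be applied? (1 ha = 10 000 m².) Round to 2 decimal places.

Product per 100 m² = 2 / 14.5% = 13.7931 kg.
Convert to per hectare: 13.7931 × 100 = 1379.3103 kg.

1379.31 kg of product per hectare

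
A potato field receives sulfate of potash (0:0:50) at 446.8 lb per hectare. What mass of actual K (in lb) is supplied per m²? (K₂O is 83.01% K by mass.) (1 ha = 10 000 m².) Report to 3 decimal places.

K₂O per hectare = 446.8 × 50% = 223.4 lb.
Elemental K = 223.4 × 0.8301 = 185.444 lb per hectare.
Convert to per m²: 185.444 × 0.0001 = 0.0185444 lb.

0.019 lb K per sq m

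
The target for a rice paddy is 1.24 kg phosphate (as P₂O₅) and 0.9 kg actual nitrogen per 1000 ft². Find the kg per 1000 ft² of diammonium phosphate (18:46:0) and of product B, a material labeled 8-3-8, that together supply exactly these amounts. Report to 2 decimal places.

2.30 kg diammonium phosphate, 6.08 kg product B

Per-1000 ft² balance (a = diammonium phosphate, b = product B):
P₂O₅: 0.46·a + 0.03·b = 1.24
N: 0.18·a + 0.08·b = 0.9
Eliminate a: (row1) − 0.46/0.18·(row2) → -0.174444·b = -1.06, so b = 6.07643.
Back-substitute: a = (1.24 − 0.03·6.07643) / 0.46 = 2.29936.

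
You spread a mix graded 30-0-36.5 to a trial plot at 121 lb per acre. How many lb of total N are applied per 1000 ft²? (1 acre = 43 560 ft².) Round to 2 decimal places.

nitrogen per acre = 121 × 30% = 36.3 lb.
Convert to per 1000 ft²: 36.3 × 0.0229568 = 0.833333 lb.

0.83 lb N per thousand sq ft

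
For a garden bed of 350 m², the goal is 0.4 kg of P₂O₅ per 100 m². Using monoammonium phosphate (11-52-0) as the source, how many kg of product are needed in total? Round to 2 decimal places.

2.69 kg

Product per 100 m² = 0.4 / 52% = 0.769231 kg.
Total product = 0.769231 × 350 / 100 = 2.69231 kg.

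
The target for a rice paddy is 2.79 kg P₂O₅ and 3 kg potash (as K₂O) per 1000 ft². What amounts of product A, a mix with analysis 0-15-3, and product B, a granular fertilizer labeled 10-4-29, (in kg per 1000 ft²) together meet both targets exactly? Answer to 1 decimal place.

Let a = kg of product A, b = kg of product B (per 1000 ft²).
P₂O₅: 0.15·a + 0.04·b = 2.79
K₂O: 0.03·a + 0.29·b = 3
Eliminate b: (row1) − 0.04/0.29·(row2) → 0.145862·a = 2.37621, so a = 16.2908.
Then b = (3 − 0.03·16.2908) / 0.29 = 8.65957.

16.3 kg product A, 8.7 kg product B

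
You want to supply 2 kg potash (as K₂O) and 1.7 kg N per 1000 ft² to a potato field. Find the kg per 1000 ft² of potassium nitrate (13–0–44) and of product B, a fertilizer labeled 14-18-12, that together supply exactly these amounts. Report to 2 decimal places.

Let a = kg of potassium nitrate, b = kg of product B (per 1000 ft²).
K₂O: 0.44·a + 0.12·b = 2
N: 0.13·a + 0.14·b = 1.7
Eliminate b: (row1) − 0.12/0.14·(row2) → 0.328571·a = 0.542857, so a = 1.65217.
Then b = (1.7 − 0.13·1.65217) / 0.14 = 10.6087.

1.65 kg potassium nitrate, 10.61 kg product B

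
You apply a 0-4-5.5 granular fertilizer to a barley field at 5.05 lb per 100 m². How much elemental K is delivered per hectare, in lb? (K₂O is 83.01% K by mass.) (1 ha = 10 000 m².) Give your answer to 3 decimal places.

K₂O per 100 m² = 5.05 × 5.5% = 0.27775 lb.
Elemental K = 0.27775 × 0.8301 = 0.23056 lb per 100 m².
Convert to per hectare: 0.23056 × 100 = 23.05603 lb.

23.056 lb K per hectare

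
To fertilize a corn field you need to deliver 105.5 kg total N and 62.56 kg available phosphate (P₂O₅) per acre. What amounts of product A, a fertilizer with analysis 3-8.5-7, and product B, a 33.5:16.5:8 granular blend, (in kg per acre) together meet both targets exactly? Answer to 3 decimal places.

150.908 kg product A, 301.411 kg product B

Let a = kg of product A, b = kg of product B (per acre).
N: 0.03·a + 0.335·b = 105.5
P₂O₅: 0.085·a + 0.165·b = 62.56
From row1: a = (105.5 − 0.335·b) / 0.03.
Into row2: 0.085·(105.5 − 0.335·b)/0.03 + 0.165·b = 62.56 → b = 301.4113, a = 150.9075.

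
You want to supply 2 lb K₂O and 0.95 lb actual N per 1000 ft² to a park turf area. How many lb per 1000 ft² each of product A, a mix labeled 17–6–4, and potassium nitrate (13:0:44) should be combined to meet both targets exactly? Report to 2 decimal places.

Per-1000 ft² balance (a = product A, b = potassium nitrate):
K₂O: 0.04·a + 0.44·b = 2
N: 0.17·a + 0.13·b = 0.95
Solving simultaneously: a = 2.27011, b = 4.33908.

2.27 lb product A, 4.34 lb potassium nitrate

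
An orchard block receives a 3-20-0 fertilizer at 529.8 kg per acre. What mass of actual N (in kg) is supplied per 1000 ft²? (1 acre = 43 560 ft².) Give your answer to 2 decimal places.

nitrogen per acre = 529.8 × 3% = 15.894 kg.
Convert to per 1000 ft²: 15.894 × 0.0229568 = 0.364876 kg.

0.36 kg N per thousand sq ft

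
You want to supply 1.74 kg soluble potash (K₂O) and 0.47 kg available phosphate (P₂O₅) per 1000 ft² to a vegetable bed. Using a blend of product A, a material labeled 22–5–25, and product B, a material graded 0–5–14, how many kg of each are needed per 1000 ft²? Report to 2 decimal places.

Per-1000 ft² balance (a = product A, b = product B):
K₂O: 0.25·a + 0.14·b = 1.74
P₂O₅: 0.05·a + 0.05·b = 0.47
Eliminate b: (row1) − 0.14/0.05·(row2) → 0.11·a = 0.424, so a = 3.85455.
Then b = (0.47 − 0.05·3.85455) / 0.05 = 5.54545.

3.85 kg product A, 5.55 kg product B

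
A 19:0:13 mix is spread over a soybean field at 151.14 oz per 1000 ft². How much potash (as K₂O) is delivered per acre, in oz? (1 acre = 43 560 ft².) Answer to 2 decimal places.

855.88 oz K₂O per acre

K₂O per 1000 ft² = 151.14 × 13% = 19.6482 oz.
Convert to per acre: 19.6482 × 43.56 = 855.876 oz.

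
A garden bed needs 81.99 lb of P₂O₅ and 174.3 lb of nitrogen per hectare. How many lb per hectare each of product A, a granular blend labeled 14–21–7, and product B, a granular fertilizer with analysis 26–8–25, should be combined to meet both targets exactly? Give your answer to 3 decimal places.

Let a = lb of product A, b = lb of product B (per hectare).
P₂O₅: 0.21·a + 0.08·b = 81.99
N: 0.14·a + 0.26·b = 174.3
From row1: a = (81.99 − 0.08·b) / 0.21.
Into row2: 0.14·(81.99 − 0.08·b)/0.21 + 0.26·b = 174.3 → b = 578.9032, a = 169.89401.

169.894 lb product A, 578.903 lb product B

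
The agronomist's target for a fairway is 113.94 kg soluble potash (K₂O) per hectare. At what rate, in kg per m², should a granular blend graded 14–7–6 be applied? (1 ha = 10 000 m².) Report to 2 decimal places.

Product per hectare = 113.94 / 6% = 1899 kg.
Convert to per m²: 1899 × 0.0001 = 0.1899 kg.

0.19 kg of product per sq m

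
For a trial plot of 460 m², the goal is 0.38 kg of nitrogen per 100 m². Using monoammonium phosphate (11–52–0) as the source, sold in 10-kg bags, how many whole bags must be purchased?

2 bags

Product per 100 m² = 0.38 / 11% = 3.45455 kg.
Total product = 3.45455 × 460 / 100 = 15.8909 kg.
Bags = ⌈15.8909 / 10⌉ = 2.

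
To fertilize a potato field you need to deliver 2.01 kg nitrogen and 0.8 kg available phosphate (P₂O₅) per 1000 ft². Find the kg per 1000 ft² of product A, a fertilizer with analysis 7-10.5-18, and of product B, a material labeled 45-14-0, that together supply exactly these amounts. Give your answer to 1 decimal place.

2.1 kg product A, 4.1 kg product B

Per-1000 ft² balance (a = product A, b = product B):
N: 0.07·a + 0.45·b = 2.01
P₂O₅: 0.105·a + 0.14·b = 0.8
From row1: a = (2.01 − 0.45·b) / 0.07.
Into row2: 0.105·(2.01 − 0.45·b)/0.07 + 0.14·b = 0.8 → b = 4.14019, a = 2.0988.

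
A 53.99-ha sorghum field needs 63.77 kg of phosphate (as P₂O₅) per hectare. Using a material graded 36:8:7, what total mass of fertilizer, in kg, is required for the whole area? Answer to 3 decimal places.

43036.779 kg

Product per hectare = 63.77 / 8% = 797.125 kg.
Total product = 797.125 × 53.99 = 43036.7788 kg.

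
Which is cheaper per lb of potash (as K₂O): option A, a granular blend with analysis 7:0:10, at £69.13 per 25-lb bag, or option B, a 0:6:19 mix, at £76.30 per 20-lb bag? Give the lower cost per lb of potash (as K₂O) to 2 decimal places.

£20.08 per lb K₂O (option B)

option A: K₂O per bag = 25 × 10% = 2.5 lb; cost = 69.13 / 2.5 = £27.6520/lb K₂O.
option B: K₂O per bag = 20 × 19% = 3.8 lb; cost = 76.30 / 3.8 = £20.0789/lb K₂O.
option B is cheaper.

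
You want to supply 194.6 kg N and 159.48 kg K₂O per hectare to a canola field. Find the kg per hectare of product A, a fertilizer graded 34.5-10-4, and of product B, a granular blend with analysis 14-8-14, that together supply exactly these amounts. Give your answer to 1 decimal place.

Per-hectare balance (a = product A, b = product B):
N: 0.345·a + 0.14·b = 194.6
K₂O: 0.04·a + 0.14·b = 159.48
Eliminate a: (row1) − 0.345/0.04·(row2) → -1.0675·b = -1180.91, so b = 1106.24.
Back-substitute: a = (194.6 − 0.14·1106.24) / 0.345 = 115.148.

115.1 kg product A, 1106.2 kg product B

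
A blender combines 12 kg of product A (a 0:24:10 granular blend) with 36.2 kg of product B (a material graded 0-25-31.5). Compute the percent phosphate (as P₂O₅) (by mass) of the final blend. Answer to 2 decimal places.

Total mass = 12 + 36.2 = 48.2 kg.
P₂O₅ mass = 24%×12 + 25%×36.2 = 11.93 kg.
% P₂O₅ = 11.93 / 48.2 = 24.751%.

24.75% P₂O₅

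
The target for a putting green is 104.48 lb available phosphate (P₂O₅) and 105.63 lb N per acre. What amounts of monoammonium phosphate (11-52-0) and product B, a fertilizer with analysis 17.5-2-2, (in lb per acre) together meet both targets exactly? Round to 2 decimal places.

182.11 lb monoammonium phosphate, 489.13 lb product B

With a, b = lb per acre of monoammonium phosphate and product B:
P₂O₅: 0.52·a + 0.02·b = 104.48
N: 0.11·a + 0.175·b = 105.63
Eliminate b: (row1) − 0.02/0.175·(row2) → 0.507429·a = 92.408, so a = 182.1104.
Then b = (105.63 − 0.11·182.1104) / 0.175 = 489.131.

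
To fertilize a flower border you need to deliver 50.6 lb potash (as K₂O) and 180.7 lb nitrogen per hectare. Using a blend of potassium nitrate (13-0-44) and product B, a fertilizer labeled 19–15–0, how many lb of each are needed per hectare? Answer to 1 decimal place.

115.0 lb potassium nitrate, 872.4 lb product B

Let a = lb of potassium nitrate, b = lb of product B (per hectare).
K₂O: 0.44·a + 0·b = 50.6
N: 0.13·a + 0.19·b = 180.7
Eliminate b: (row1) − 0/0.19·(row2) → 0.44·a = 50.6, so a = 115.
Then b = (180.7 − 0.13·115) / 0.19 = 872.368.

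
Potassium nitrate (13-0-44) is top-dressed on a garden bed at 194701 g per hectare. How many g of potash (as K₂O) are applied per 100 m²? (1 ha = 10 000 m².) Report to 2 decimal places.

856.68 g K₂O per hundred sq m

K₂O per hectare = 194701 × 44% = 85668.4 g.
Convert to per 100 m²: 85668.4 × 0.01 = 856.684 g.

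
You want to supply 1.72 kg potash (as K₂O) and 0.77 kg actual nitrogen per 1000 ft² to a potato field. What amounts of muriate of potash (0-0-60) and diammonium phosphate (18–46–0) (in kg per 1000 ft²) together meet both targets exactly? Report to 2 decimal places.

2.87 kg muriate of potash, 4.28 kg diammonium phosphate

With a, b = kg per 1000 ft² of muriate of potash and diammonium phosphate:
K₂O: 0.6·a + 0·b = 1.72
N: 0·a + 0.18·b = 0.77
Solving simultaneously: a = 2.86667, b = 4.27778.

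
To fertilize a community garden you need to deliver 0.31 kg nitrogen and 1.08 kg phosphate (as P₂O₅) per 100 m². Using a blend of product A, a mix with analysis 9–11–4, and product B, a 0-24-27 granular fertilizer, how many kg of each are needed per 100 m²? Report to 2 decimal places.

3.44 kg product A, 2.92 kg product B

Let a = kg of product A, b = kg of product B (per 100 m²).
N: 0.09·a + 0·b = 0.31
P₂O₅: 0.11·a + 0.24·b = 1.08
Solving simultaneously: a = 3.44444, b = 2.9213.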